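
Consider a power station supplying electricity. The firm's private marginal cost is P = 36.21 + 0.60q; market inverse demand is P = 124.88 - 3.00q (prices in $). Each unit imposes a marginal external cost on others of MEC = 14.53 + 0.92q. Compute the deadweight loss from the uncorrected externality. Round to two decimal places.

Market equilibrium (private): 36.21 + 0.60q = 124.88 - 3.00q → q_m = 24.6306.
Social marginal cost = private MC + MEC = 50.74 + 1.52q.
Set SMC = demand: 50.74 + 1.52q = 124.88 - 3.00q → q* = 16.4027.
Between q* and q_m the wedge SMC − demand runs linearly from 0 to MEC(q_m), so the loss is a triangle.
DWL = ½ × 8.2279 × 37.1901 = 152.9982.

DWL = $153.00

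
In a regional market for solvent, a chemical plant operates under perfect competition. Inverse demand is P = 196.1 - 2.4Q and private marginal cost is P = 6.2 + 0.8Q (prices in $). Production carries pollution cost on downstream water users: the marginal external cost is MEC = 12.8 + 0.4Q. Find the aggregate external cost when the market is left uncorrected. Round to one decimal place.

$1463.9

Market equilibrium (private): 6.2 + 0.8Q = 196.1 - 2.4Q → Q_m = 59.3438.
Total external cost = ∫₀^{Q_m} (12.8 + 0.4Q) dQ = 12.8×59.3438 + ½×0.4×59.3438² = 1463.9380.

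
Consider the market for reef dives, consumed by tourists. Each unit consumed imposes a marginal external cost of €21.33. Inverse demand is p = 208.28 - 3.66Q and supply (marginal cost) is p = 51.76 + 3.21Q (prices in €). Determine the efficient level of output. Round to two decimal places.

Q* = 19.68

Social marginal benefit = demand − MEC = 186.95 - 3.66Q.
Set SMB = MC: 186.95 - 3.66Q = 51.76 + 3.21Q → Q* = 19.6783.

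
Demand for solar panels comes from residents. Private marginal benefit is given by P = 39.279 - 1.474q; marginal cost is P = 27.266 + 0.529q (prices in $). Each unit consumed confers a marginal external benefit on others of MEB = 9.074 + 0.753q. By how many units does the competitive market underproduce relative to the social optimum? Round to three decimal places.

Market equilibrium (private): 27.266 + 0.529q = 39.279 - 1.474q → q_m = 5.9975.
Social marginal benefit = demand + MEB = 48.353 - 0.721q.
Set SMB = MC: 48.353 - 0.721q = 27.266 + 0.529q → q* = 16.8696.
Gap = |5.9975 − 16.8696| = 10.8721.

10.872 units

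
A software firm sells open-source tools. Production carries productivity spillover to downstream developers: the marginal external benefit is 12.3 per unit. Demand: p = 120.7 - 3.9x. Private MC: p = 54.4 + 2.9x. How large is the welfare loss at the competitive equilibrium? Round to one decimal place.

Market equilibrium (private): 54.4 + 2.9x = 120.7 - 3.9x → x_m = 9.7500.
Social marginal cost = private MC − MEB = 42.1 + 2.9x.
Set SMC = demand: 42.1 + 2.9x = 120.7 - 3.9x → x* = 11.5588.
The welfare-loss triangle has base |x_m − x*| and height MEB(x_m) (the vertical gap between SMC and demand is zero at x* and MEB at x_m).
DWL = ½ × 1.8088 × 12.3000 = 11.1241.

DWL = 11.1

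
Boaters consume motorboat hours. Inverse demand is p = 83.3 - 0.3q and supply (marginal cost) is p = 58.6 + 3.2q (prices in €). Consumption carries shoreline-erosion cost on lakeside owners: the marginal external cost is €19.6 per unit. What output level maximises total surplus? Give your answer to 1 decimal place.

q* = 1.5

Social marginal benefit = demand − MEC = 63.7 - 0.3q.
Set SMB = MC: 63.7 - 0.3q = 58.6 + 3.2q → q* = 1.4571.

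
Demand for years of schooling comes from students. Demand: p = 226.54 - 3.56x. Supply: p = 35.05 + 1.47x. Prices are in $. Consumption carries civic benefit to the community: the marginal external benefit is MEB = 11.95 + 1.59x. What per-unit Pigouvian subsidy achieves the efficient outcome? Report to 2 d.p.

Social marginal benefit = demand + MEB = 238.49 - 1.97x.
Set SMB = MC: 238.49 - 1.97x = 35.05 + 1.47x → x* = 59.1395.
The Pigouvian subsidy equals MEB at x*: 11.95 + 1.59×59.1395 = 105.9818.

subsidy = $105.98 per unit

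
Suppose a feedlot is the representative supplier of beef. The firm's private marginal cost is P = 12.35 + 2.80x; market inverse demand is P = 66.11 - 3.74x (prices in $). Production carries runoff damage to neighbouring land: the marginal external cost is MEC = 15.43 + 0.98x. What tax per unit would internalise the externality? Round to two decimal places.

tax = $20.43 per unit

Social marginal cost = private MC + MEC = 27.78 + 3.78x.
Set SMC = demand: 27.78 + 3.78x = 66.11 - 3.74x → x* = 5.0971.
The Pigouvian tax equals MEC at x*: 15.43 + 0.98×5.0971 = 20.4252.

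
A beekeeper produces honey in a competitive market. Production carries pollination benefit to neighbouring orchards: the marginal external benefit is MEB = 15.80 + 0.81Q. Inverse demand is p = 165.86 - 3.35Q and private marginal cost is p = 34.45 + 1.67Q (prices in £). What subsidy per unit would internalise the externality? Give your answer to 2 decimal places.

Social marginal cost = private MC − MEB = 18.65 + 0.86Q.
Set SMC = demand: 18.65 + 0.86Q = 165.86 - 3.35Q → Q* = 34.9667.
The Pigouvian subsidy equals MEB at Q*: 15.80 + 0.81×34.9667 = 44.1230.

subsidy = £44.12 per unit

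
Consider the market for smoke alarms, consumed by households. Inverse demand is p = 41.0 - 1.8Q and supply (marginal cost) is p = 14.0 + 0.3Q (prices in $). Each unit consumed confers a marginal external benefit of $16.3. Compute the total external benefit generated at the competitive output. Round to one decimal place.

Market equilibrium (private): 14.0 + 0.3Q = 41.0 - 1.8Q → Q_m = 12.8571.
Total external benefit = MEB × Q_m = 16.3 × 12.8571 = 209.5707.

$209.6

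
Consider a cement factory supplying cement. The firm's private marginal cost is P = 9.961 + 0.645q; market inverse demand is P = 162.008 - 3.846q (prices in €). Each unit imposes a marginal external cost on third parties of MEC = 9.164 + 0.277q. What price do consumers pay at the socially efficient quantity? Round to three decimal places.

Social marginal cost = private MC + MEC = 19.125 + 0.922q.
Set SMC = demand: 19.125 + 0.922q = 162.008 - 3.846q → q* = 29.9671.
Consumer price on the demand curve at q*: 162.008 − 3.846×29.9671 = 46.7545.

P = €46.755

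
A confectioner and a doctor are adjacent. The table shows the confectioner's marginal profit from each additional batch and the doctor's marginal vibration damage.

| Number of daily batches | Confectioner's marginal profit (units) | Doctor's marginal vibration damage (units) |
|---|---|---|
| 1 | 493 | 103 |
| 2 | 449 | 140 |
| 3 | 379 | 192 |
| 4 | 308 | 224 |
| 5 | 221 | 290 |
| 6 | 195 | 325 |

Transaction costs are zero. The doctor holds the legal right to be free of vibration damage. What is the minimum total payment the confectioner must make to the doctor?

Efficient level: marginal profit ≥ marginal vibration damage through level 4, so k* = 4.
With the doctor holding the right, the confectioner must at least compensate total damage at k*: 103 + 140 + 192 + 224 = 659.

659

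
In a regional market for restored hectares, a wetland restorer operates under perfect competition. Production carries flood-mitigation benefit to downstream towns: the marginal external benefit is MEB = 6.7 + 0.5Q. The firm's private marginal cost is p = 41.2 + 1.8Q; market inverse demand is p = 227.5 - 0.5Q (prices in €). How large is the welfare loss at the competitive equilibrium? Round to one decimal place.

DWL = €618.8

Market equilibrium (private): 41.2 + 1.8Q = 227.5 - 0.5Q → Q_m = 81.0000.
Social marginal cost = private MC − MEB = 34.5 + 1.3Q.
Set SMC = demand: 34.5 + 1.3Q = 227.5 - 0.5Q → Q* = 107.2222.
Height of the DWL triangle at Q_m is demand(Q_m) − SMC(Q_m) = MEB(Q_m) = 47.2000.
DWL = ½ × 26.2222 × 47.2000 = 618.8439.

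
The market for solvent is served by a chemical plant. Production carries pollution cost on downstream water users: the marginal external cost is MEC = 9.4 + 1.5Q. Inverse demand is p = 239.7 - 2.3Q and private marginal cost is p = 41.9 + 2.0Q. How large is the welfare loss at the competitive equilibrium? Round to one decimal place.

DWL = 529.9

Market equilibrium (private): 41.9 + 2.0Q = 239.7 - 2.3Q → Q_m = 46.0000.
Social marginal cost = private MC + MEC = 51.3 + 3.5Q.
Set SMC = demand: 51.3 + 3.5Q = 239.7 - 2.3Q → Q* = 32.4828.
Height of the DWL triangle at Q_m is SMC(Q_m) − demand(Q_m) = MEC(Q_m) = 78.4000.
DWL = ½ × 13.5172 × 78.4000 = 529.8742.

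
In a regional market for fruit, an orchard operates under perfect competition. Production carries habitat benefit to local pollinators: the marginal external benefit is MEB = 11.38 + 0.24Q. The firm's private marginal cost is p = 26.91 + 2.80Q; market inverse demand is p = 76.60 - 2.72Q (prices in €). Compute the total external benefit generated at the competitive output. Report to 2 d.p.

Market equilibrium (private): 26.91 + 2.80Q = 76.60 - 2.72Q → Q_m = 9.0018.
Total external benefit = ∫₀^{Q_m} (11.38 + 0.24Q) dQ = 11.38×9.0018 + ½×0.24×9.0018² = 112.1644.

€112.16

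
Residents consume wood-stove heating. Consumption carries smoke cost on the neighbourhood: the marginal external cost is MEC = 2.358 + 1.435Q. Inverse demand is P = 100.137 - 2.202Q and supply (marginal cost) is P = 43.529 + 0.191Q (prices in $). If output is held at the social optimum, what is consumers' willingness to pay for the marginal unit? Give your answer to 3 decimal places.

P = $68.930

Social marginal benefit = demand − MEC = 97.779 - 3.637Q.
Set SMB = MC: 97.779 - 3.637Q = 43.529 + 0.191Q → Q* = 14.1719.
Consumer price on the demand curve at Q*: 100.137 − 2.202×14.1719 = 68.9305.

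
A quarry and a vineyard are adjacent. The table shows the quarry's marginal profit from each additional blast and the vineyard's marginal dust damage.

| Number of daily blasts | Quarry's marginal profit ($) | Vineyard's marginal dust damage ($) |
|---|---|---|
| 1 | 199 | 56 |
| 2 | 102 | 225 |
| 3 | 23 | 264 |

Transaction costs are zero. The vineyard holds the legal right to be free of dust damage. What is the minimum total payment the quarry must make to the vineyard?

$56

Efficient level: marginal profit ≥ marginal dust damage through level 1, so k* = 1.
With the vineyard holding the right, the quarry must at least compensate total damage at k*: 56 = 56.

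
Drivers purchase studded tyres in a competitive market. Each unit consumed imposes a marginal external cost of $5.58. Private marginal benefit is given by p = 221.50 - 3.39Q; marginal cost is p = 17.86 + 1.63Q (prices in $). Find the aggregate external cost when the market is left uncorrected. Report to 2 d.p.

$226.36

Market equilibrium (private): 17.86 + 1.63Q = 221.50 - 3.39Q → Q_m = 40.5657.
Total external cost = MEC × Q_m = 5.58 × 40.5657 = 226.3566.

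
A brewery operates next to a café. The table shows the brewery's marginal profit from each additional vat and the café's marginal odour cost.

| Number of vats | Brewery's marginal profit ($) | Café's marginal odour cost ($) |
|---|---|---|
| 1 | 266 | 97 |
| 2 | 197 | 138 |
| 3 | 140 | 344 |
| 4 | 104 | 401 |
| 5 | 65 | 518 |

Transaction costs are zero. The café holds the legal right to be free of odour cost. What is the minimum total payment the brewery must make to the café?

Efficient level: marginal profit ≥ marginal odour cost through level 2, so k* = 2.
With the café holding the right, the brewery must at least compensate total damage at k*: 97 + 138 = 235.

$235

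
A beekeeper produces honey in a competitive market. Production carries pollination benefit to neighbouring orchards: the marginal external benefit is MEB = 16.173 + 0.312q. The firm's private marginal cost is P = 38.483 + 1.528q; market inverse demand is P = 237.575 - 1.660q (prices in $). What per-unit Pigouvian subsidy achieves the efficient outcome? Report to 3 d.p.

subsidy = $39.526 per unit

Social marginal cost = private MC − MEB = 22.310 + 1.216q.
Set SMC = demand: 22.310 + 1.216q = 237.575 - 1.660q → q* = 74.8487.
The Pigouvian subsidy equals MEB at q*: 16.173 + 0.312×74.8487 = 39.5258.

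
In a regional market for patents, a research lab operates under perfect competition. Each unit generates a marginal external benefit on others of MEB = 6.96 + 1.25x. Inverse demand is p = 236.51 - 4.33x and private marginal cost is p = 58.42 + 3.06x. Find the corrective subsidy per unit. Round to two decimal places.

subsidy = 44.63 per unit

Social marginal cost = private MC − MEB = 51.46 + 1.81x.
Set SMC = demand: 51.46 + 1.81x = 236.51 - 4.33x → x* = 30.1384.
The Pigouvian subsidy equals MEB at x*: 6.96 + 1.25×30.1384 = 44.6330.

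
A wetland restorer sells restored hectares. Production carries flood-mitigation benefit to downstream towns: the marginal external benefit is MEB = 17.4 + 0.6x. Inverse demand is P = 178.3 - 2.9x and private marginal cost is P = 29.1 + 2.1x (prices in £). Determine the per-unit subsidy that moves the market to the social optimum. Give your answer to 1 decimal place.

subsidy = £40.1 per unit

Social marginal cost = private MC − MEB = 11.7 + 1.5x.
Set SMC = demand: 11.7 + 1.5x = 178.3 - 2.9x → x* = 37.8636.
The Pigouvian subsidy equals MEB at x*: 17.4 + 0.6×37.8636 = 40.1182.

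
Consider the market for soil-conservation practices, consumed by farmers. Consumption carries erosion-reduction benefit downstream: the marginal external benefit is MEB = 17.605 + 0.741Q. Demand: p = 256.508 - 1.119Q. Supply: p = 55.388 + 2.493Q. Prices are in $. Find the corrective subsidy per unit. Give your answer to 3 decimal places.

Social marginal benefit = demand + MEB = 274.113 - 0.378Q.
Set SMB = MC: 274.113 - 0.378Q = 55.388 + 2.493Q → Q* = 76.1843.
The Pigouvian subsidy equals MEB at Q*: 17.605 + 0.741×76.1843 = 74.0576.

subsidy = $74.058 per unit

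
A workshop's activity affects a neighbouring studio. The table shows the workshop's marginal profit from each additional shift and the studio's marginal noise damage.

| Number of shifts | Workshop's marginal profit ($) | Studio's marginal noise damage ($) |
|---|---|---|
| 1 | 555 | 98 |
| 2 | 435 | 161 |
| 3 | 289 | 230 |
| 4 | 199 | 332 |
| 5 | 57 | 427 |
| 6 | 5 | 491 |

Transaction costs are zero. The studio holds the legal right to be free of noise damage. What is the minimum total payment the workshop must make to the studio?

$489

Efficient level: marginal profit ≥ marginal noise damage through level 3, so k* = 3.
With the studio holding the right, the workshop must at least compensate total damage at k*: 98 + 161 + 230 = 489.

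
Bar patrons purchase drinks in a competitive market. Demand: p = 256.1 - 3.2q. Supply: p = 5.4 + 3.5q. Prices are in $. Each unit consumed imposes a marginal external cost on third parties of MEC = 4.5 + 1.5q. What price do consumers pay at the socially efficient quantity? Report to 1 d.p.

Social marginal benefit = demand − MEC = 251.6 - 4.7q.
Set SMB = MC: 251.6 - 4.7q = 5.4 + 3.5q → q* = 30.0244.
Consumer price on the demand curve at q*: 256.1 − 3.2×30.0244 = 160.0219.

P = $160.0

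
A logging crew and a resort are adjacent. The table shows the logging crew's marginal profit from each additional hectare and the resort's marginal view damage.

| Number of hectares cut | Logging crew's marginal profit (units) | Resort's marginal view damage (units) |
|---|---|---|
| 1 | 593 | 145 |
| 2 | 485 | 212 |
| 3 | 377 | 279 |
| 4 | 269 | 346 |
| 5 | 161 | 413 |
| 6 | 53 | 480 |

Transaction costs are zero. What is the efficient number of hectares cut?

Bargaining reaches the level where marginal profit last exceeds marginal view damage.
That holds through level 3 (377 ≥ 279) but not at 4 (269 < 346).

3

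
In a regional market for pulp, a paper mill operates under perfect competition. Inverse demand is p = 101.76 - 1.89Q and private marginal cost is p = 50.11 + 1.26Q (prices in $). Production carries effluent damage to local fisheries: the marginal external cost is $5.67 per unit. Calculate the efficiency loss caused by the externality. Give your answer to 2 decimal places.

Market equilibrium (private): 50.11 + 1.26Q = 101.76 - 1.89Q → Q_m = 16.3968.
Social marginal cost = private MC + MEC = 55.78 + 1.26Q.
Set SMC = demand: 55.78 + 1.26Q = 101.76 - 1.89Q → Q* = 14.5968.
The welfare-loss triangle has base |Q_m − Q*| and height MEC(Q_m) (the vertical gap between SMC and demand is zero at Q* and MEC at Q_m).
DWL = ½ × 1.8000 × 5.6700 = 5.1030.

DWL = $5.10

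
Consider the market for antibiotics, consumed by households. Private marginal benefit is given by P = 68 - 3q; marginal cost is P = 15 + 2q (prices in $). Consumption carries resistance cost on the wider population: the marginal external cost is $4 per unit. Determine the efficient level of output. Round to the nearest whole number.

Social marginal benefit = demand − MEC = 64 - 3q.
Set SMB = MC: 64 - 3q = 15 + 2q → q* = 9.8000.

q* = 10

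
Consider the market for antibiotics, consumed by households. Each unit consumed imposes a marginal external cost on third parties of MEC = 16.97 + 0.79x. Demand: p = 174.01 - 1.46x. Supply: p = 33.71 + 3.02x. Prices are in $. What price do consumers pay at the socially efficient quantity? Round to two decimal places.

P = $139.84

Social marginal benefit = demand − MEC = 157.04 - 2.25x.
Set SMB = MC: 157.04 - 2.25x = 33.71 + 3.02x → x* = 23.4023.
Consumer price on the demand curve at x*: 174.01 − 1.46×23.4023 = 139.8426.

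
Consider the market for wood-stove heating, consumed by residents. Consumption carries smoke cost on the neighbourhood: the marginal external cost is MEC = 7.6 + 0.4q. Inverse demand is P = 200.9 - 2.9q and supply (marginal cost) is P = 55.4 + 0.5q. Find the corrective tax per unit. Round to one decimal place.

tax = 22.1 per unit

Social marginal benefit = demand − MEC = 193.3 - 3.3q.
Set SMB = MC: 193.3 - 3.3q = 55.4 + 0.5q → q* = 36.2895.
The Pigouvian tax equals MEC at q*: 7.6 + 0.4×36.2895 = 22.1158.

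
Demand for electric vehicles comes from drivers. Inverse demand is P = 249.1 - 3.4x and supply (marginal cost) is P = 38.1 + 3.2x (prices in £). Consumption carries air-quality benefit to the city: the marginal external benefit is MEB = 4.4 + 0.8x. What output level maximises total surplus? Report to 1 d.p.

Social marginal benefit = demand + MEB = 253.5 - 2.6x.
Set SMB = MC: 253.5 - 2.6x = 38.1 + 3.2x → x* = 37.1379.

x* = 37.1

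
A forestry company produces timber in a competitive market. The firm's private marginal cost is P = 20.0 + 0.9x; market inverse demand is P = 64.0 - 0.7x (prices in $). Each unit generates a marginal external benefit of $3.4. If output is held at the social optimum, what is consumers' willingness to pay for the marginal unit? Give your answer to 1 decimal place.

P = $43.3

Social marginal cost = private MC − MEB = 16.6 + 0.9x.
Set SMC = demand: 16.6 + 0.9x = 64.0 - 0.7x → x* = 29.6250.
Consumer price on the demand curve at x*: 64.0 − 0.7×29.6250 = 43.2625.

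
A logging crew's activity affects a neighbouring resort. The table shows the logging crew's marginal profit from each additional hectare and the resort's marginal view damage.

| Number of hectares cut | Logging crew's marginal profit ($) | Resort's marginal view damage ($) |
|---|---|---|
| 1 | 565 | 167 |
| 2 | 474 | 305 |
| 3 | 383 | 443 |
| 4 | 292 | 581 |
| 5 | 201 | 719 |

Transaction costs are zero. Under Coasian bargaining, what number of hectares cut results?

Bargaining reaches the level where marginal profit last exceeds marginal view damage.
That holds through level 2 (474 ≥ 305) but not at 3 (383 < 443).

2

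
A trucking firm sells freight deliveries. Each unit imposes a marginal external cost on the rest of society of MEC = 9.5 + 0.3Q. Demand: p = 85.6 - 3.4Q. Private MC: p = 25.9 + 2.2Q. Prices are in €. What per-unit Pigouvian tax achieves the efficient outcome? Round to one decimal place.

tax = €12.1 per unit

Social marginal cost = private MC + MEC = 35.4 + 2.5Q.
Set SMC = demand: 35.4 + 2.5Q = 85.6 - 3.4Q → Q* = 8.5085.
The Pigouvian tax equals MEC at Q*: 9.5 + 0.3×8.5085 = 12.0526.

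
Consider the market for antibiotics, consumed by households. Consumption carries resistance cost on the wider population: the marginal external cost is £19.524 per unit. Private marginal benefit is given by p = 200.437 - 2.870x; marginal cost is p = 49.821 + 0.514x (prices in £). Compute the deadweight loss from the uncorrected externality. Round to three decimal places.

Market equilibrium (private): 49.821 + 0.514x = 200.437 - 2.870x → x_m = 44.5083.
Social marginal benefit = demand − MEC = 180.913 - 2.870x.
Set SMB = MC: 180.913 - 2.870x = 49.821 + 0.514x → x* = 38.7388.
Between x* and x_m the wedge MC − SMB runs linearly from 0 to MEC(x_m), so the loss is a triangle.
DWL = ½ × 5.7695 × 19.5240 = 56.3219.

DWL = £56.322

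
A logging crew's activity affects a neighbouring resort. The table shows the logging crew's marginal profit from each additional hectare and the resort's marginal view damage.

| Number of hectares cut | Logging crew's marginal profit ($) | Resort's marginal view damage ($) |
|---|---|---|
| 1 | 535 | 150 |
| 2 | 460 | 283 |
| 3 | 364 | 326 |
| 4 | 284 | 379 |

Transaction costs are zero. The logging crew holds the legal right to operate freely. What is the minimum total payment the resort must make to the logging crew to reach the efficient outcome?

$284

Left alone the logging crew would choose level 4 (marginal profit stays positive).
Efficient level: k* = 3 (marginal profit ≥ marginal view damage through 3).
The resort must at least cover the logging crew's forgone profit from cutting 4→3: 284 = 284.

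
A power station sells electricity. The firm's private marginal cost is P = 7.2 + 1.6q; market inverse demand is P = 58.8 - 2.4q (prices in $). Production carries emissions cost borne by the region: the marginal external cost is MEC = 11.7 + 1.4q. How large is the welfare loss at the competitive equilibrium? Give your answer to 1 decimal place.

DWL = $82.0

Market equilibrium (private): 7.2 + 1.6q = 58.8 - 2.4q → q_m = 12.9000.
Social marginal cost = private MC + MEC = 18.9 + 3.0q.
Set SMC = demand: 18.9 + 3.0q = 58.8 - 2.4q → q* = 7.3889.
The welfare-loss triangle has base |q_m − q*| and height MEC(q_m) (the vertical gap between SMC and demand is zero at q* and MEC at q_m).
DWL = ½ × 5.5111 × 29.7600 = 82.0052.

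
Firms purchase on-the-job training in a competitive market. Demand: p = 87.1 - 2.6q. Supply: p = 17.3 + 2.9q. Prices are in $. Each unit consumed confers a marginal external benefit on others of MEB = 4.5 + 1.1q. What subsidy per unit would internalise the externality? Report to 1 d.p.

Social marginal benefit = demand + MEB = 91.6 - 1.5q.
Set SMB = MC: 91.6 - 1.5q = 17.3 + 2.9q → q* = 16.8864.
The Pigouvian subsidy equals MEB at q*: 4.5 + 1.1×16.8864 = 23.0750.

subsidy = $23.1 per unit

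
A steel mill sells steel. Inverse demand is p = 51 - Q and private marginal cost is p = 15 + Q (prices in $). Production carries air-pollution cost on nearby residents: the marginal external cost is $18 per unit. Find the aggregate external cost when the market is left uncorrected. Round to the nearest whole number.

$324

Market equilibrium (private): 15 + Q = 51 - Q → Q_m = 18.0000.
Total external cost = MEC × Q_m = 18 × 18.0000 = 324.0000.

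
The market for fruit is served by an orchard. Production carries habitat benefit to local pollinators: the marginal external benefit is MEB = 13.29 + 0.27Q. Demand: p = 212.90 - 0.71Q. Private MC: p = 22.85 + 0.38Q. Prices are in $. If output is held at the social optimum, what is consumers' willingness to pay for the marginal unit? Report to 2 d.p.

P = $36.84

Social marginal cost = private MC − MEB = 9.56 + 0.11Q.
Set SMC = demand: 9.56 + 0.11Q = 212.90 - 0.71Q → Q* = 247.9756.
Consumer price on the demand curve at Q*: 212.90 − 0.71×247.9756 = 36.8373.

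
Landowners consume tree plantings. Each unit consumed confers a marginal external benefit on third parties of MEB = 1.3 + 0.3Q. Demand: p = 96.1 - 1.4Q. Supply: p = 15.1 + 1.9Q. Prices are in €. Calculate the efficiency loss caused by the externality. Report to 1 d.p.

DWL = €12.5

Market equilibrium (private): 15.1 + 1.9Q = 96.1 - 1.4Q → Q_m = 24.5455.
Social marginal benefit = demand + MEB = 97.4 - 1.1Q.
Set SMB = MC: 97.4 - 1.1Q = 15.1 + 1.9Q → Q* = 27.4333.
The loss is the area between SMB and MC from Q* to Q_m; with linear curves that's a triangle of height MEB(Q_m).
DWL = ½ × 2.8878 × 8.6636 = 12.5094.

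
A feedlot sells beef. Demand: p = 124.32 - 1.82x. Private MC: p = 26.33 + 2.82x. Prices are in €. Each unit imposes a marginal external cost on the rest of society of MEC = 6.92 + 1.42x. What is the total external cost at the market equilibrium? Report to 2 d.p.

Market equilibrium (private): 26.33 + 2.82x = 124.32 - 1.82x → x_m = 21.1185.
Total external cost = ∫₀^{x_m} (6.92 + 1.42x) dx = 6.92×21.1185 + ½×1.42×21.1185² = 462.7937.

€462.79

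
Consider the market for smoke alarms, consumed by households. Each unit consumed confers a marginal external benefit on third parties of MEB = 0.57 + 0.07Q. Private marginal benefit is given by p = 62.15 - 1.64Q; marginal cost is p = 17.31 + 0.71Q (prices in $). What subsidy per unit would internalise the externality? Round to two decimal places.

Social marginal benefit = demand + MEB = 62.72 - 1.57Q.
Set SMB = MC: 62.72 - 1.57Q = 17.31 + 0.71Q → Q* = 19.9167.
The Pigouvian subsidy equals MEB at Q*: 0.57 + 0.07×19.9167 = 1.9642.

subsidy = $1.96 per unit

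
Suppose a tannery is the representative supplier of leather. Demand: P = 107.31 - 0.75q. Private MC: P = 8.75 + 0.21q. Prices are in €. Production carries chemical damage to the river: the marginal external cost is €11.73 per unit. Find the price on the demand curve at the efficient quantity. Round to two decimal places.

P = €39.47

Social marginal cost = private MC + MEC = 20.48 + 0.21q.
Set SMC = demand: 20.48 + 0.21q = 107.31 - 0.75q → q* = 90.4479.
Consumer price on the demand curve at q*: 107.31 − 0.75×90.4479 = 39.4741.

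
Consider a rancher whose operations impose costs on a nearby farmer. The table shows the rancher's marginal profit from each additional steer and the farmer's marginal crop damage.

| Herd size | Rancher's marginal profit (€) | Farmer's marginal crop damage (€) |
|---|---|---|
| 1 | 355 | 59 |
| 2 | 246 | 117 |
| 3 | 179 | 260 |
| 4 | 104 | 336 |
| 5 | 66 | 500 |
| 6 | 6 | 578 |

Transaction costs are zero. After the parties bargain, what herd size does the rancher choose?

Bargaining reaches the level where marginal profit last exceeds marginal crop damage.
That holds through level 2 (246 ≥ 117) but not at 3 (179 < 260).

2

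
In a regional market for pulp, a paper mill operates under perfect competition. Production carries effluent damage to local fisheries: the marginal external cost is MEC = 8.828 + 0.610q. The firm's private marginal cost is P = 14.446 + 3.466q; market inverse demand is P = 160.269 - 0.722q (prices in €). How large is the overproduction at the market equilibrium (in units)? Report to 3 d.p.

6.267 units

Market equilibrium (private): 14.446 + 3.466q = 160.269 - 0.722q → q_m = 34.8192.
Social marginal cost = private MC + MEC = 23.274 + 4.076q.
Set SMC = demand: 23.274 + 4.076q = 160.269 - 0.722q → q* = 28.5525.
Gap = |34.8192 − 28.5525| = 6.2667.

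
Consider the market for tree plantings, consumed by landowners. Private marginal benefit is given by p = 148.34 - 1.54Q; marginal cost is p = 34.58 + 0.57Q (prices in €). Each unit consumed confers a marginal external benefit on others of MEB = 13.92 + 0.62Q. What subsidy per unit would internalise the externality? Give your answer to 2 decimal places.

subsidy = €67.05 per unit

Social marginal benefit = demand + MEB = 162.26 - 0.92Q.
Set SMB = MC: 162.26 - 0.92Q = 34.58 + 0.57Q → Q* = 85.6913.
The Pigouvian subsidy equals MEB at Q*: 13.92 + 0.62×85.6913 = 67.0486.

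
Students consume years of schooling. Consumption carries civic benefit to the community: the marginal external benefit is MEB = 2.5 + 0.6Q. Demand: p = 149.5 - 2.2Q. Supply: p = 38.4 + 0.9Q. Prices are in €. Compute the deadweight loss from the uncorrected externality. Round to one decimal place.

Market equilibrium (private): 38.4 + 0.9Q = 149.5 - 2.2Q → Q_m = 35.8387.
Social marginal benefit = demand + MEB = 152.0 - 1.6Q.
Set SMB = MC: 152.0 - 1.6Q = 38.4 + 0.9Q → Q* = 45.4400.
The loss is the area between SMB and MC from Q* to Q_m; with linear curves that's a triangle of height MEB(Q_m).
DWL = ½ × 9.6013 × 24.0032 = 115.2310.

DWL = €115.2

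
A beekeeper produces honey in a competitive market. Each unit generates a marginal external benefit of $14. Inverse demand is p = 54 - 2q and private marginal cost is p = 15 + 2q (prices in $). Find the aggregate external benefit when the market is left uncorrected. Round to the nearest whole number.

$137

Market equilibrium (private): 15 + 2q = 54 - 2q → q_m = 9.7500.
Total external benefit = MEB × q_m = 14 × 9.7500 = 136.5000.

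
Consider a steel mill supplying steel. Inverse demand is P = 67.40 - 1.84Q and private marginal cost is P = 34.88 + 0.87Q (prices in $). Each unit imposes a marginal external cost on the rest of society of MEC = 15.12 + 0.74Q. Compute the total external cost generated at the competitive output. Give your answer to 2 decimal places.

$234.72

Market equilibrium (private): 34.88 + 0.87Q = 67.40 - 1.84Q → Q_m = 12.0000.
Total external cost = ∫₀^{Q_m} (15.12 + 0.74Q) dQ = 15.12×12.0000 + ½×0.74×12.0000² = 234.7200.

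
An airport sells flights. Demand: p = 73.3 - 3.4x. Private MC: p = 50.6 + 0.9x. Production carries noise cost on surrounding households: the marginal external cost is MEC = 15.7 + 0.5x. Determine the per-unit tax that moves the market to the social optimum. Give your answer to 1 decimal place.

Social marginal cost = private MC + MEC = 66.3 + 1.4x.
Set SMC = demand: 66.3 + 1.4x = 73.3 - 3.4x → x* = 1.4583.
The Pigouvian tax equals MEC at x*: 15.7 + 0.5×1.4583 = 16.4292.

tax = 16.4 per unit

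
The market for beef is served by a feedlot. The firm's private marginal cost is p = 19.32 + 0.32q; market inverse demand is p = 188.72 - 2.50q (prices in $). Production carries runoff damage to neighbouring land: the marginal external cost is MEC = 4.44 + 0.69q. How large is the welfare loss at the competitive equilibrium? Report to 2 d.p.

DWL = $299.97

Market equilibrium (private): 19.32 + 0.32q = 188.72 - 2.50q → q_m = 60.0709.
Social marginal cost = private MC + MEC = 23.76 + 1.01q.
Set SMC = demand: 23.76 + 1.01q = 188.72 - 2.50q → q* = 46.9972.
Height of the DWL triangle at q_m is SMC(q_m) − demand(q_m) = MEC(q_m) = 45.8889.
DWL = ½ × 13.0737 × 45.8889 = 299.9689.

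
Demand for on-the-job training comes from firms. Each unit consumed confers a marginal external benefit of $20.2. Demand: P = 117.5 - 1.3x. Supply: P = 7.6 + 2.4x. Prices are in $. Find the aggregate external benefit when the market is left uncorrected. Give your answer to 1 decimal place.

$600.0

Market equilibrium (private): 7.6 + 2.4x = 117.5 - 1.3x → x_m = 29.7027.
Total external benefit = MEB × x_m = 20.2 × 29.7027 = 599.9945.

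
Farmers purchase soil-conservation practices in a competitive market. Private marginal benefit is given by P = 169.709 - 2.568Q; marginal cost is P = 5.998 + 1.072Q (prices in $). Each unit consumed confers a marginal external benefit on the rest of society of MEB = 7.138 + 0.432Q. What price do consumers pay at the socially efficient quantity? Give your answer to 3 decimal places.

P = $32.945

Social marginal benefit = demand + MEB = 176.847 - 2.136Q.
Set SMB = MC: 176.847 - 2.136Q = 5.998 + 1.072Q → Q* = 53.2572.
Consumer price on the demand curve at Q*: 169.709 − 2.568×53.2572 = 32.9445.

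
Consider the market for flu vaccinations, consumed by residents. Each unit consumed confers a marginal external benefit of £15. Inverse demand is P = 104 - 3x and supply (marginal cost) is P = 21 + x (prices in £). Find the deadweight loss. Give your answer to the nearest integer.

DWL = £28

Market equilibrium (private): 21 + x = 104 - 3x → x_m = 20.7500.
Social marginal benefit = demand + MEB = 119 - 3x.
Set SMB = MC: 119 - 3x = 21 + x → x* = 24.5000.
Between x* and x_m the wedge SMB − MC runs linearly from 0 to MEB(x_m), so the loss is a triangle.
DWL = ½ × 3.7500 × 15.0000 = 28.1250.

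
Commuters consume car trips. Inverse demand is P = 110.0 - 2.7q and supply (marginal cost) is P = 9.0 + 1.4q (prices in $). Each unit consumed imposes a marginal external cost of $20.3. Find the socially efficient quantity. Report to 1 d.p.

q* = 19.7

Social marginal benefit = demand − MEC = 89.7 - 2.7q.
Set SMB = MC: 89.7 - 2.7q = 9.0 + 1.4q → q* = 19.6829.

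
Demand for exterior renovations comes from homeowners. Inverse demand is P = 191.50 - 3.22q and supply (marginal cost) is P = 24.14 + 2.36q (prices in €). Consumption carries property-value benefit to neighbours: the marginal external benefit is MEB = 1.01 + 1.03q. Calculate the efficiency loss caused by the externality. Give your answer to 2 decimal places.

DWL = €111.84

Market equilibrium (private): 24.14 + 2.36q = 191.50 - 3.22q → q_m = 29.9928.
Social marginal benefit = demand + MEB = 192.51 - 2.19q.
Set SMB = MC: 192.51 - 2.19q = 24.14 + 2.36q → q* = 37.0044.
The welfare-loss triangle has base |q_m − q*| and height MEB(q_m) (the vertical gap between SMB and MC is zero at q* and MEB at q_m).
DWL = ½ × 7.0116 × 31.9026 = 111.8441.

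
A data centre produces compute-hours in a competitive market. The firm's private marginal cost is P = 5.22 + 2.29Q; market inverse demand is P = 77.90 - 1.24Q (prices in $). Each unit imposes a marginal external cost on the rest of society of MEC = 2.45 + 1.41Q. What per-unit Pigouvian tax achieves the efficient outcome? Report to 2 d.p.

Social marginal cost = private MC + MEC = 7.67 + 3.70Q.
Set SMC = demand: 7.67 + 3.70Q = 77.90 - 1.24Q → Q* = 14.2166.
The Pigouvian tax equals MEC at Q*: 2.45 + 1.41×14.2166 = 22.4954.

tax = $22.50 per unit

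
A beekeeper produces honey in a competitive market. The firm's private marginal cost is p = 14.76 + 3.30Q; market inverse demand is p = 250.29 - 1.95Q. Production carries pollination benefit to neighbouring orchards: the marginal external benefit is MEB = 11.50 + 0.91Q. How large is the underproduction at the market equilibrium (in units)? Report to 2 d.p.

Market equilibrium (private): 14.76 + 3.30Q = 250.29 - 1.95Q → Q_m = 44.8629.
Social marginal cost = private MC − MEB = 3.26 + 2.39Q.
Set SMC = demand: 3.26 + 2.39Q = 250.29 - 1.95Q → Q* = 56.9194.
Gap = |44.8629 − 56.9194| = 12.0565.

12.06 units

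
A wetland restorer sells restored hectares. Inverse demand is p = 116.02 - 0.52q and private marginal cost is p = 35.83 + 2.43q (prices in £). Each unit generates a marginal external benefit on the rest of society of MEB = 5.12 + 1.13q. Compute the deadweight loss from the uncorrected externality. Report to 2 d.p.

DWL = £352.82

Market equilibrium (private): 35.83 + 2.43q = 116.02 - 0.52q → q_m = 27.1831.
Social marginal cost = private MC − MEB = 30.71 + 1.30q.
Set SMC = demand: 30.71 + 1.30q = 116.02 - 0.52q → q* = 46.8736.
Height of the DWL triangle at q_m is demand(q_m) − SMC(q_m) = MEB(q_m) = 35.8368.
DWL = ½ × 19.6905 × 35.8368 = 352.8223.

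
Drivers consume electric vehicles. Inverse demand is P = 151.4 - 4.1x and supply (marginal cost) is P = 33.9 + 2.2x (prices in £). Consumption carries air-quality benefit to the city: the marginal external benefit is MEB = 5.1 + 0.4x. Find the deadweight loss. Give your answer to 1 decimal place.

Market equilibrium (private): 33.9 + 2.2x = 151.4 - 4.1x → x_m = 18.6508.
Social marginal benefit = demand + MEB = 156.5 - 3.7x.
Set SMB = MC: 156.5 - 3.7x = 33.9 + 2.2x → x* = 20.7797.
The loss is the area between SMB and MC from x* to x_m; with linear curves that's a triangle of height MEB(x_m).
DWL = ½ × 2.1289 × 12.5603 = 13.3698.

DWL = £13.4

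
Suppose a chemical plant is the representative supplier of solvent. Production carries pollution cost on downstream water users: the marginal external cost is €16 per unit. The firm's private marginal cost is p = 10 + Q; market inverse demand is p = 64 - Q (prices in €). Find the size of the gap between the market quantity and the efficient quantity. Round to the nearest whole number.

8 units

Market equilibrium (private): 10 + Q = 64 - Q → Q_m = 27.0000.
Social marginal cost = private MC + MEC = 26 + Q.
Set SMC = demand: 26 + Q = 64 - Q → Q* = 19.0000.
Gap = |27.0000 − 19.0000| = 8.0000.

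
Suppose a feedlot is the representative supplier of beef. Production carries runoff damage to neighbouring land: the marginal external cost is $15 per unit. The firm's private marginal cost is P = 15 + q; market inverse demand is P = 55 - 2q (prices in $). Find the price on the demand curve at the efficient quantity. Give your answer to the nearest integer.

P = $38

Social marginal cost = private MC + MEC = 30 + q.
Set SMC = demand: 30 + q = 55 - 2q → q* = 8.3333.
Consumer price on the demand curve at q*: 55 − 2×8.3333 = 38.3334.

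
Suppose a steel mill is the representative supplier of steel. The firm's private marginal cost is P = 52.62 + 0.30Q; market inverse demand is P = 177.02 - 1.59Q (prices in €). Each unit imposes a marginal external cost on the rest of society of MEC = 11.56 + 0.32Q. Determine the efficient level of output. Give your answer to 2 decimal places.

Social marginal cost = private MC + MEC = 64.18 + 0.62Q.
Set SMC = demand: 64.18 + 0.62Q = 177.02 - 1.59Q → Q* = 51.0588.

Q* = 51.06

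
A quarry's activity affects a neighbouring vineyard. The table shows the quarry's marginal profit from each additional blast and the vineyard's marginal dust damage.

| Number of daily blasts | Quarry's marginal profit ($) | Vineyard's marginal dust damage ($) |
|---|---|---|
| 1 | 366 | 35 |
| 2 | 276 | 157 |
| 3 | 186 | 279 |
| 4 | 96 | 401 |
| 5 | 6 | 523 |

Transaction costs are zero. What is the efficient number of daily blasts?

Bargaining reaches the level where marginal profit last exceeds marginal dust damage.
That holds through level 2 (276 ≥ 157) but not at 3 (186 < 279).

2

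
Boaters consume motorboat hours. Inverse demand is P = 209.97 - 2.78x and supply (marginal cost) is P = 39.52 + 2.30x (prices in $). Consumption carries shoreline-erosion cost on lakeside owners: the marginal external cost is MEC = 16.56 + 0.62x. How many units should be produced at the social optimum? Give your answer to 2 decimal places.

Social marginal benefit = demand − MEC = 193.41 - 3.40x.
Set SMB = MC: 193.41 - 3.40x = 39.52 + 2.30x → x* = 26.9982.

x* = 27.00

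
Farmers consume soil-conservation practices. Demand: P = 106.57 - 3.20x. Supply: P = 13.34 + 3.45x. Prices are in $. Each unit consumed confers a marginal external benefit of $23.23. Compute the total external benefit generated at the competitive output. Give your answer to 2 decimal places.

Market equilibrium (private): 13.34 + 3.45x = 106.57 - 3.20x → x_m = 14.0195.
Total external benefit = MEB × x_m = 23.23 × 14.0195 = 325.6730.

$325.67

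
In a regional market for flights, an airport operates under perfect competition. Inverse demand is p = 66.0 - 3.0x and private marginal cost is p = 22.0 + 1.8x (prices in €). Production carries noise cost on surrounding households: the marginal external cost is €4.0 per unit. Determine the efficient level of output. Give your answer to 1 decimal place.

x* = 8.3

Social marginal cost = private MC + MEC = 26.0 + 1.8x.
Set SMC = demand: 26.0 + 1.8x = 66.0 - 3.0x → x* = 8.3333.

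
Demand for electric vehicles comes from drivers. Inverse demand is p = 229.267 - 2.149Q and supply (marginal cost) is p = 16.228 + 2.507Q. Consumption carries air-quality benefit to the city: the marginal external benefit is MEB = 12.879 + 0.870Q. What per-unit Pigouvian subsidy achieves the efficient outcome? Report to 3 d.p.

Social marginal benefit = demand + MEB = 242.146 - 1.279Q.
Set SMB = MC: 242.146 - 1.279Q = 16.228 + 2.507Q → Q* = 59.6719.
The Pigouvian subsidy equals MEB at Q*: 12.879 + 0.870×59.6719 = 64.7936.

subsidy = 64.794 per unit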